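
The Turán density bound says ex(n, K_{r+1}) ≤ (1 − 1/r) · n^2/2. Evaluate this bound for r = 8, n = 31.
Turán density bound = (7/8) · 31^2/2 = 6727/16 ≈ 420.4375

Turán's theorem: ex(n, K_{r+1}) is achieved by the complete r-partite Turán graph T(n, r) with parts as balanced as possible, and is at most (1 − 1/r) · n^2/2. For r = 8, n = 31: the density bound is (7/8) · 961/2 = 6727/16 ≈ 420.4375. The integer-valued extremum is e(T(31, 8)) = 420, which is strictly less than the density bound 6727/16 since 8 ∤ 31 (the parts of T(31, 8) cannot all be equal).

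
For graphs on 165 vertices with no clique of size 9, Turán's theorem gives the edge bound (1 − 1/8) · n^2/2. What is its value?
Turán density bound = (7/8) · 165^2/2 = 190575/16 ≈ 11910.9375

Turán's theorem: ex(n, K_{r+1}) is achieved by the complete r-partite Turán graph T(n, r) with parts as balanced as possible, and is at most (1 − 1/r) · n^2/2. For r = 8, n = 165: the density bound is (7/8) · 27225/2 = 190575/16 ≈ 11910.9375. The integer-valued extremum is e(T(165, 8)) = 11910, which is strictly less than the density bound 190575/16 since 8 ∤ 165 (the parts of T(165, 8) cannot all be equal).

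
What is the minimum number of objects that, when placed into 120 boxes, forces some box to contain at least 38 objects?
n = (38 − 1)·120 + 1 = 4441

By the generalised pigeonhole principle, to guarantee some box contains ≥ r objects we need more than (r − 1) · k objects total. Threshold: n = (r − 1) · k + 1. With r = 38 and k = 120: n = 37 · 120 + 1 = 4440 + 1 = 4441. For n = 4440 = 37 · 120, we can put exactly 37 objects in every box, avoiding 38 in any single one — so 4441 is tight.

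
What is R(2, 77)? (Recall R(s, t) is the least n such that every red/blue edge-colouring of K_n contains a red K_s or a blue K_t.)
R(2, 77) = 77

R(2, k) = k for all k ≥ 2: in a 2-colouring of K_k, either some edge is red (a red K_2) or all edges are blue (a blue K_k). And K_{76} coloured all-blue has no blue K_77, so R(2, 77) > 76. Hence R(2, 77) = 77.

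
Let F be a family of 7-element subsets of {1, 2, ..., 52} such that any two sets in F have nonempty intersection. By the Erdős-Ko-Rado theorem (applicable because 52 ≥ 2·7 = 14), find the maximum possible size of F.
max |F| = C(51, 6) = 18009460

Erdős-Ko-Rado (1961): when n ≥ 2k, max |F| = C(n−1, k−1). The bound is attained by the star {A : i ∈ A} for any fixed i ∈ [n]. Here C(52−1, 7−1) = C(51, 6) = 18009460.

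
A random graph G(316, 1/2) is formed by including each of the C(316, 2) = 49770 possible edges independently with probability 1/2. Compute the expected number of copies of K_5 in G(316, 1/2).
E[# K_5] = C(316, 5) · (1/2)^C(5, 2) = 25435774728 / 2^10 = 3179471841/128 = 24839623.7578125

For each 5-subset S of vertices (there are C(316, 5) = 25435774728 such S), let X_S = 1 if S induces a K_5 (all C(5, 2) = 10 edges present). Then P(X_S = 1) = (1/2)^10 = 1/1024. By linearity of expectation, E[# K_5] = C(316, 5) · (1/2)^10 = 25435774728 / 1024 = 3179471841/128 = 24839623.7578125.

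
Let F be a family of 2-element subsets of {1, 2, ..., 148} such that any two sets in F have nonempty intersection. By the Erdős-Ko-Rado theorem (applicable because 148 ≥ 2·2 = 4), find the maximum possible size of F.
max |F| = C(147, 1) = 147

Erdős-Ko-Rado (1961): when n ≥ 2k, max |F| = C(n−1, k−1). The bound is attained by the star {A : i ∈ A} for any fixed i ∈ [n]. Here C(148−1, 2−1) = C(147, 1) = 147.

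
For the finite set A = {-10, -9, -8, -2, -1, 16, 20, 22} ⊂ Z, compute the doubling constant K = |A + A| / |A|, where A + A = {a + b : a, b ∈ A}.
K = |A + A| / |A| = 31/8

Enumerate A + A = {a + b : a, b ∈ A}. With |A| = 8, there are |A|^2 = 64 ordered sum pairs; collecting distinct values, A + A = {-20, -19, -18, -17, -16, -12, -11, -10, -9, -4, -3, -2, 6, 7, 8, 10, 11, 12, 13, 14, 15, 18, 19, 20, 21, 32, 36, 38, 40, 42, 44}, so |A + A| = 31. Thus K = 31/8. For comparison, the minimum possible |A + A| over all 8-element sets is 2·8 − 1 = 15 (so min K = 15/8), attained only by arithmetic progressions.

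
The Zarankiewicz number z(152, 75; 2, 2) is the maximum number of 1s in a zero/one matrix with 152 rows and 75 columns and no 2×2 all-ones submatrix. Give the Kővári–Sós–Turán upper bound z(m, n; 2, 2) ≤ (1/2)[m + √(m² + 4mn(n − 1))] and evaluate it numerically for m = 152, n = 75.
z(152, 75; 2, 2) ≤ (1/2)[152 + √(152² + 4·152·75·74)] = (1/2)[152 + √3397504] = 997.616

Kővári–Sós–Turán: let r_1, ..., r_152 be the row sums and z = Σ r_i the total number of 1s. Each pair of columns can share at most one row with both entries 1 (else a 2×2 all-ones block appears), so Σ_i C(r_i, 2) ≤ C(75, 2) = 2775. By convexity Σ_i C(r_i, 2) ≥ 152·C(z/152, 2) = z(z − 152)/(2·152), giving z² − 152z − 152·75·74 ≤ 0 and hence z ≤ (1/2)[152 + √(23104 + 4·843600)] = (1/2)[152 + √3397504] ≈ (1/2)(152 + 1843.2319) = 997.616.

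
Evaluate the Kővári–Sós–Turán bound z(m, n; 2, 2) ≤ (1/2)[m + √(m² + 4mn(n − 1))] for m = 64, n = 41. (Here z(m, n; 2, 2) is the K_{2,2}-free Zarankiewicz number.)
z(64, 41; 2, 2) ≤ (1/2)[64 + √(64² + 4·64·41·40)] = (1/2)[64 + √423936] = 357.5518

Kővári–Sós–Turán: let r_1, ..., r_64 be the row sums and z = Σ r_i the total number of 1s. Each pair of columns can share at most one row with both entries 1 (else a 2×2 all-ones block appears), so Σ_i C(r_i, 2) ≤ C(41, 2) = 820. By convexity Σ_i C(r_i, 2) ≥ 64·C(z/64, 2) = z(z − 64)/(2·64), giving z² − 64z − 64·41·40 ≤ 0 and hence z ≤ (1/2)[64 + √(4096 + 4·104960)] = (1/2)[64 + √423936] ≈ (1/2)(64 + 651.1037) = 357.5518.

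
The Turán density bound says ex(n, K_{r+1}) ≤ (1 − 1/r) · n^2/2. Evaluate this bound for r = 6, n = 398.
Turán density bound = (5/6) · 398^2/2 = 198005/3 ≈ 66001.6667

Turán's theorem: ex(n, K_{r+1}) is achieved by the complete r-partite Turán graph T(n, r) with parts as balanced as possible, and is at most (1 − 1/r) · n^2/2. For r = 6, n = 398: the density bound is (5/6) · 158404/2 = 198005/3 ≈ 66001.6667. The integer-valued extremum is e(T(398, 6)) = 66001, which is strictly less than the density bound 198005/3 since 6 ∤ 398 (the parts of T(398, 6) cannot all be equal).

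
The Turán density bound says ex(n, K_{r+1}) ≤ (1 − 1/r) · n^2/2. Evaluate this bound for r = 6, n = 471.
Turán density bound = (5/6) · 471^2/2 = 369735/4 ≈ 92433.75

Turán's theorem: ex(n, K_{r+1}) is achieved by the complete r-partite Turán graph T(n, r) with parts as balanced as possible, and is at most (1 − 1/r) · n^2/2. For r = 6, n = 471: the density bound is (5/6) · 221841/2 = 369735/4 ≈ 92433.75. The integer-valued extremum is e(T(471, 6)) = 92433, which is strictly less than the density bound 369735/4 since 6 ∤ 471 (the parts of T(471, 6) cannot all be equal).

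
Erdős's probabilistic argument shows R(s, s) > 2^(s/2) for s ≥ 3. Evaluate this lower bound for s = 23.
2^(23/2) = 2896.3094; so R(23, 23) > 2896.3094

Colour each edge of K_n uniformly at random with red/blue. The expected number of monochromatic K_23 is C(n, 23) · 2 · 2^(−C(23,2)). If C(n, 23) · 2^(1 − C(23,2)) < 1, then with positive probability no monochromatic K_23 exists, so R(23, 23) > n. The standard estimate C(n, 23) ≤ n^23/23! shows this inequality holds whenever n ≤ 2^(23/2) (since 23! · 2^(C(23,2) − 1) > 2^(23^2/2) ≥ n^23). Hence R(23, 23) > 2^(23/2) = 2896.3094.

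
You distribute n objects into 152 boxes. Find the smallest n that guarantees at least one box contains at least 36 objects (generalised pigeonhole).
n = (36 − 1)·152 + 1 = 5321

By the generalised pigeonhole principle, to guarantee some box contains ≥ r objects we need more than (r − 1) · k objects total. Threshold: n = (r − 1) · k + 1. With r = 36 and k = 152: n = 35 · 152 + 1 = 5320 + 1 = 5321. For n = 5320 = 35 · 152, we can put exactly 35 objects in every box, avoiding 36 in any single one — so 5321 is tight.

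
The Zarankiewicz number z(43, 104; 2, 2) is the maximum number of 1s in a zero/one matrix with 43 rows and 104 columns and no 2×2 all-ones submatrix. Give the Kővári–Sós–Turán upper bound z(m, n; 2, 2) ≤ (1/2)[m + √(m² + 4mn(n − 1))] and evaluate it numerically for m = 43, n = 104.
z(43, 104; 2, 2) ≤ (1/2)[43 + √(43² + 4·43·104·103)] = (1/2)[43 + √1844313] = 700.5274

Kővári–Sós–Turán: let r_1, ..., r_43 be the row sums and z = Σ r_i the total number of 1s. Each pair of columns can share at most one row with both entries 1 (else a 2×2 all-ones block appears), so Σ_i C(r_i, 2) ≤ C(104, 2) = 5356. By convexity Σ_i C(r_i, 2) ≥ 43·C(z/43, 2) = z(z − 43)/(2·43), giving z² − 43z − 43·104·103 ≤ 0 and hence z ≤ (1/2)[43 + √(1849 + 4·460616)] = (1/2)[43 + √1844313] ≈ (1/2)(43 + 1358.0549) = 700.5274.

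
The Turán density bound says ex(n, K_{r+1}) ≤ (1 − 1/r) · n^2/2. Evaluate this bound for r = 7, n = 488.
Turán density bound = (6/7) · 488^2/2 = 714432/7 ≈ 102061.7143

Turán's theorem: ex(n, K_{r+1}) is achieved by the complete r-partite Turán graph T(n, r) with parts as balanced as possible, and is at most (1 − 1/r) · n^2/2. For r = 7, n = 488: the density bound is (6/7) · 238144/2 = 714432/7 ≈ 102061.7143. The integer-valued extremum is e(T(488, 7)) = 102061, which is strictly less than the density bound 714432/7 since 7 ∤ 488 (the parts of T(488, 7) cannot all be equal).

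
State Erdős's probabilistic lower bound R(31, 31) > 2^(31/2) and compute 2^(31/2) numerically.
2^(31/2) = 46340.95; so R(31, 31) > 46340.95

Colour each edge of K_n uniformly at random with red/blue. The expected number of monochromatic K_31 is C(n, 31) · 2 · 2^(−C(31,2)). If C(n, 31) · 2^(1 − C(31,2)) < 1, then with positive probability no monochromatic K_31 exists, so R(31, 31) > n. The standard estimate C(n, 31) ≤ n^31/31! shows this inequality holds whenever n ≤ 2^(31/2) (since 31! · 2^(C(31,2) − 1) > 2^(31^2/2) ≥ n^31). Hence R(31, 31) > 2^(31/2) = 46340.95.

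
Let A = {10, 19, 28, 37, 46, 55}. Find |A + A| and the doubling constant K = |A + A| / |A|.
K = |A + A| / |A| = 11/6

Enumerate A + A = {a + b : a, b ∈ A}. With |A| = 6, there are |A|^2 = 36 ordered sum pairs; collecting distinct values, A + A = {20, 29, 38, 47, 56, 65, 74, 83, 92, 101, 110}, so |A + A| = 11. Thus K = 11/6. Here |A + A| = 2|A| − 1 = 11, the minimum possible — so K = 11/6 is minimal, which holds iff A is an arithmetic progression.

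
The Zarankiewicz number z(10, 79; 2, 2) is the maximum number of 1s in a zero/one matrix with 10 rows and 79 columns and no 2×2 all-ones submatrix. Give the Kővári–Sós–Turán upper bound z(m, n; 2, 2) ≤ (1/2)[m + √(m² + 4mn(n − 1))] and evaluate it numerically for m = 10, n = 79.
z(10, 79; 2, 2) ≤ (1/2)[10 + √(10² + 4·10·79·78)] = (1/2)[10 + √246580] = 253.2841

Kővári–Sós–Turán: let r_1, ..., r_10 be the row sums and z = Σ r_i the total number of 1s. Each pair of columns can share at most one row with both entries 1 (else a 2×2 all-ones block appears), so Σ_i C(r_i, 2) ≤ C(79, 2) = 3081. By convexity Σ_i C(r_i, 2) ≥ 10·C(z/10, 2) = z(z − 10)/(2·10), giving z² − 10z − 10·79·78 ≤ 0 and hence z ≤ (1/2)[10 + √(100 + 4·61620)] = (1/2)[10 + √246580] ≈ (1/2)(10 + 496.5682) = 253.2841.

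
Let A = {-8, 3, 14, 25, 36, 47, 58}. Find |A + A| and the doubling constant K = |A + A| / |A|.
K = |A + A| / |A| = 13/7

Enumerate A + A = {a + b : a, b ∈ A}. With |A| = 7, there are |A|^2 = 49 ordered sum pairs; collecting distinct values, A + A = {-16, -5, 6, 17, 28, 39, 50, 61, 72, 83, 94, 105, 116}, so |A + A| = 13. Thus K = 13/7. Here |A + A| = 2|A| − 1 = 13, the minimum possible — so K = 13/7 is minimal, which holds iff A is an arithmetic progression.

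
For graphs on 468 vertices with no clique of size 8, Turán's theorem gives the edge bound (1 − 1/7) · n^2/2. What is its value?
Turán density bound = (6/7) · 468^2/2 = 657072/7 ≈ 93867.4286

Turán's theorem: ex(n, K_{r+1}) is achieved by the complete r-partite Turán graph T(n, r) with parts as balanced as possible, and is at most (1 − 1/r) · n^2/2. For r = 7, n = 468: the density bound is (6/7) · 219024/2 = 657072/7 ≈ 93867.4286. The integer-valued extremum is e(T(468, 7)) = 93867, which is strictly less than the density bound 657072/7 since 7 ∤ 468 (the parts of T(468, 7) cannot all be equal).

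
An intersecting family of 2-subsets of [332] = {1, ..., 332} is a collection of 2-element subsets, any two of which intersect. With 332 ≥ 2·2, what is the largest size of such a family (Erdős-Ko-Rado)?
max |F| = C(331, 1) = 331

The Erdős-Ko-Rado theorem states: for n ≥ 2k, an intersecting family of k-subsets of an n-element set has size at most C(n − 1, k − 1), with equality for 'star' families {A ⊆ [n] : |A| = k, i ∈ A} (fix an element i). For n = 332, k = 2: C(331, 1) = 331.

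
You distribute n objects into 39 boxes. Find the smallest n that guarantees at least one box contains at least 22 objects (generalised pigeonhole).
n = (22 − 1)·39 + 1 = 820

By the generalised pigeonhole principle, to guarantee some box contains ≥ r objects we need more than (r − 1) · k objects total. Threshold: n = (r − 1) · k + 1. With r = 22 and k = 39: n = 21 · 39 + 1 = 819 + 1 = 820. For n = 819 = 21 · 39, we can put exactly 21 objects in every box, avoiding 22 in any single one — so 820 is tight.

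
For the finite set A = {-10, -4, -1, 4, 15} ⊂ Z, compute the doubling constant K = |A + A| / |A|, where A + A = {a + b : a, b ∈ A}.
K = |A + A| / |A| = 15/5 = 3

Enumerate A + A = {a + b : a, b ∈ A}. With |A| = 5, there are |A|^2 = 25 ordered sum pairs; collecting distinct values, A + A = {-20, -14, -11, -8, -6, -5, -2, 0, 3, 5, 8, 11, 14, 19, 30}, so |A + A| = 15. Thus K = 15/5 = 3. For comparison, the minimum possible |A + A| over all 5-element sets is 2·5 − 1 = 9 (so min K = 9/5), attained only by arithmetic progressions.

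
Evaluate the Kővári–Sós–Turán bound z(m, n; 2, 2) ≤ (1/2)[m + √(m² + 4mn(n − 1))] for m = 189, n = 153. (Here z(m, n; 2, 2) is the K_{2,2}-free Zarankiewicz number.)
z(189, 153; 2, 2) ≤ (1/2)[189 + √(189² + 4·189·153·152)] = (1/2)[189 + √17617257] = 2193.1458

Kővári–Sós–Turán: let r_1, ..., r_189 be the row sums and z = Σ r_i the total number of 1s. Each pair of columns can share at most one row with both entries 1 (else a 2×2 all-ones block appears), so Σ_i C(r_i, 2) ≤ C(153, 2) = 11628. By convexity Σ_i C(r_i, 2) ≥ 189·C(z/189, 2) = z(z − 189)/(2·189), giving z² − 189z − 189·153·152 ≤ 0 and hence z ≤ (1/2)[189 + √(35721 + 4·4395384)] = (1/2)[189 + √17617257] ≈ (1/2)(189 + 4197.2916) = 2193.1458.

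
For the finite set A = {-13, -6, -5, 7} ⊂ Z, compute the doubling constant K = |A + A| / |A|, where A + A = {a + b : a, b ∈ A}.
K = |A + A| / |A| = 10/4 = 5/2

Enumerate A + A = {a + b : a, b ∈ A}. With |A| = 4, there are |A|^2 = 16 ordered sum pairs; collecting distinct values, A + A = {-26, -19, -18, -12, -11, -10, -6, 1, 2, 14}, so |A + A| = 10. Thus K = 10/4 = 5/2. For comparison, the minimum possible |A + A| over all 4-element sets is 2·4 − 1 = 7 (so min K = 7/4), attained only by arithmetic progressions.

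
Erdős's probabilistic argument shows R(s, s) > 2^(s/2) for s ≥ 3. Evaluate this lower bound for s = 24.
2^(24/2) = 4096; so R(24, 24) > 4096

Colour each edge of K_n uniformly at random with red/blue. The expected number of monochromatic K_24 is C(n, 24) · 2 · 2^(−C(24,2)). If C(n, 24) · 2^(1 − C(24,2)) < 1, then with positive probability no monochromatic K_24 exists, so R(24, 24) > n. The standard estimate C(n, 24) ≤ n^24/24! shows this inequality holds whenever n ≤ 2^(24/2) (since 24! · 2^(C(24,2) − 1) > 2^(24^2/2) ≥ n^24). Hence R(24, 24) > 2^(24/2) = 4096.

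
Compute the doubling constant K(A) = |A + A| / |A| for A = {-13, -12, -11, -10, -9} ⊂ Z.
K = |A + A| / |A| = 9/5

Enumerate A + A = {a + b : a, b ∈ A}. With |A| = 5, there are |A|^2 = 25 ordered sum pairs; collecting distinct values, A + A = {-26, -25, -24, -23, -22, -21, -20, -19, -18}, so |A + A| = 9. Thus K = 9/5. Here |A + A| = 2|A| − 1 = 9, the minimum possible — so K = 9/5 is minimal, which holds iff A is an arithmetic progression.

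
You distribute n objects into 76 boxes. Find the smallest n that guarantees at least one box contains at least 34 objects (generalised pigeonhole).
n = (34 − 1)·76 + 1 = 2509

By the generalised pigeonhole principle, to guarantee some box contains ≥ r objects we need more than (r − 1) · k objects total. Threshold: n = (r − 1) · k + 1. With r = 34 and k = 76: n = 33 · 76 + 1 = 2508 + 1 = 2509. For n = 2508 = 33 · 76, we can put exactly 33 objects in every box, avoiding 34 in any single one — so 2509 is tight.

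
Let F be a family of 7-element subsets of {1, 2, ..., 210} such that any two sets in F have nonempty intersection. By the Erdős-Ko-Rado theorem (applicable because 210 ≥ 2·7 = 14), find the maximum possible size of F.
max |F| = C(209, 6) = 107670993144

The Erdős-Ko-Rado theorem states: for n ≥ 2k, an intersecting family of k-subsets of an n-element set has size at most C(n − 1, k − 1), with equality for 'star' families {A ⊆ [n] : |A| = k, i ∈ A} (fix an element i). For n = 210, k = 7: C(209, 6) = 107670993144.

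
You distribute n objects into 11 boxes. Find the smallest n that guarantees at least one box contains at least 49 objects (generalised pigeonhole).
n = (49 − 1)·11 + 1 = 529

By the generalised pigeonhole principle, to guarantee some box contains ≥ r objects we need more than (r − 1) · k objects total. Threshold: n = (r − 1) · k + 1. With r = 49 and k = 11: n = 48 · 11 + 1 = 528 + 1 = 529. For n = 528 = 48 · 11, we can put exactly 48 objects in every box, avoiding 49 in any single one — so 529 is tight.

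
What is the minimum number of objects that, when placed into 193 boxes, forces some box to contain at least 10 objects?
n = (10 − 1)·193 + 1 = 1738

By the generalised pigeonhole principle, to guarantee some box contains ≥ r objects we need more than (r − 1) · k objects total. Threshold: n = (r − 1) · k + 1. With r = 10 and k = 193: n = 9 · 193 + 1 = 1737 + 1 = 1738. For n = 1737 = 9 · 193, we can put exactly 9 objects in every box, avoiding 10 in any single one — so 1738 is tight.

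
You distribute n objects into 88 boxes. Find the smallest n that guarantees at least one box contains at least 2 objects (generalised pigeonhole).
n = (2 − 1)·88 + 1 = 89

By the generalised pigeonhole principle, to guarantee some box contains ≥ r objects we need more than (r − 1) · k objects total. Threshold: n = (r − 1) · k + 1. With r = 2 and k = 88: n = 1 · 88 + 1 = 88 + 1 = 89. For n = 88 = 1 · 88, we can put exactly 1 objects in every box, avoiding 2 in any single one — so 89 is tight.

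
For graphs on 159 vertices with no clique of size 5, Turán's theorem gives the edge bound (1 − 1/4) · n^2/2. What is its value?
Turán density bound = (3/4) · 159^2/2 = 75843/8 ≈ 9480.375

Turán's theorem: ex(n, K_{r+1}) is achieved by the complete r-partite Turán graph T(n, r) with parts as balanced as possible, and is at most (1 − 1/r) · n^2/2. For r = 4, n = 159: the density bound is (3/4) · 25281/2 = 75843/8 ≈ 9480.375. The integer-valued extremum is e(T(159, 4)) = 9480, which is strictly less than the density bound 75843/8 since 4 ∤ 159 (the parts of T(159, 4) cannot all be equal).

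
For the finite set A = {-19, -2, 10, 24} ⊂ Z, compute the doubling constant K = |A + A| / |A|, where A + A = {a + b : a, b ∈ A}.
K = |A + A| / |A| = 10/4 = 5/2

Enumerate A + A = {a + b : a, b ∈ A}. With |A| = 4, there are |A|^2 = 16 ordered sum pairs; collecting distinct values, A + A = {-38, -21, -9, -4, 5, 8, 20, 22, 34, 48}, so |A + A| = 10. Thus K = 10/4 = 5/2. For comparison, the minimum possible |A + A| over all 4-element sets is 2·4 − 1 = 7 (so min K = 7/4), attained only by arithmetic progressions.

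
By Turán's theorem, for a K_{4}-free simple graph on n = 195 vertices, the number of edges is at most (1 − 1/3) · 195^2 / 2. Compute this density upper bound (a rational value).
Turán density bound = (2/3) · 195^2/2 = 12675

Turán's theorem: ex(n, K_{r+1}) is achieved by the complete r-partite Turán graph T(n, r) with parts as balanced as possible, and is at most (1 − 1/r) · n^2/2. For r = 3, n = 195: the density bound is (2/3) · 38025/2 = 12675. Since 3 ∣ 195, the Turán graph T(195, 3) has parts of equal size 65, and its edge count e(T(195, 3)) = 12675 attains the density bound exactly.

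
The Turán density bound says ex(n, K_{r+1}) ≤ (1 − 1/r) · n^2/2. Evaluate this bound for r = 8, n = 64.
Turán density bound = (7/8) · 64^2/2 = 1792

Turán's theorem: ex(n, K_{r+1}) is achieved by the complete r-partite Turán graph T(n, r) with parts as balanced as possible, and is at most (1 − 1/r) · n^2/2. For r = 8, n = 64: the density bound is (7/8) · 4096/2 = 1792. Since 8 ∣ 64, the Turán graph T(64, 8) has parts of equal size 8, and its edge count e(T(64, 8)) = 1792 attains the density bound exactly.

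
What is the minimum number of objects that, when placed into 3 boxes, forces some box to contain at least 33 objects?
n = (33 − 1)·3 + 1 = 97

By the generalised pigeonhole principle, to guarantee some box contains ≥ r objects we need more than (r − 1) · k objects total. Threshold: n = (r − 1) · k + 1. With r = 33 and k = 3: n = 32 · 3 + 1 = 96 + 1 = 97. For n = 96 = 32 · 3, we can put exactly 32 objects in every box, avoiding 33 in any single one — so 97 is tight.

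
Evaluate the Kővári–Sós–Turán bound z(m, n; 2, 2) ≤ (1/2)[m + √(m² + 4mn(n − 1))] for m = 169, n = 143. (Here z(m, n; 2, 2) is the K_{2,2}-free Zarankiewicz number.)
z(169, 143; 2, 2) ≤ (1/2)[169 + √(169² + 4·169·143·142)] = (1/2)[169 + √13755417] = 1938.9148

Kővári–Sós–Turán: let r_1, ..., r_169 be the row sums and z = Σ r_i the total number of 1s. Each pair of columns can share at most one row with both entries 1 (else a 2×2 all-ones block appears), so Σ_i C(r_i, 2) ≤ C(143, 2) = 10153. By convexity Σ_i C(r_i, 2) ≥ 169·C(z/169, 2) = z(z − 169)/(2·169), giving z² − 169z − 169·143·142 ≤ 0 and hence z ≤ (1/2)[169 + √(28561 + 4·3431714)] = (1/2)[169 + √13755417] ≈ (1/2)(169 + 3708.8296) = 1938.9148.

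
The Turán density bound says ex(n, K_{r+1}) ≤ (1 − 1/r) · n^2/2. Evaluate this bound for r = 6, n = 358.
Turán density bound = (5/6) · 358^2/2 = 160205/3 ≈ 53401.6667

Turán's theorem: ex(n, K_{r+1}) is achieved by the complete r-partite Turán graph T(n, r) with parts as balanced as possible, and is at most (1 − 1/r) · n^2/2. For r = 6, n = 358: the density bound is (5/6) · 128164/2 = 160205/3 ≈ 53401.6667. The integer-valued extremum is e(T(358, 6)) = 53401, which is strictly less than the density bound 160205/3 since 6 ∤ 358 (the parts of T(358, 6) cannot all be equal).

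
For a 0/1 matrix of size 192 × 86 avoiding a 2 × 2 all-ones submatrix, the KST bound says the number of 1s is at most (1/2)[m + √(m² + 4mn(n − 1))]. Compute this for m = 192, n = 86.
z(192, 86; 2, 2) ≤ (1/2)[192 + √(192² + 4·192·86·85)] = (1/2)[192 + √5650944] = 1284.5857

Kővári–Sós–Turán: let r_1, ..., r_192 be the row sums and z = Σ r_i the total number of 1s. Each pair of columns can share at most one row with both entries 1 (else a 2×2 all-ones block appears), so Σ_i C(r_i, 2) ≤ C(86, 2) = 3655. By convexity Σ_i C(r_i, 2) ≥ 192·C(z/192, 2) = z(z − 192)/(2·192), giving z² − 192z − 192·86·85 ≤ 0 and hence z ≤ (1/2)[192 + √(36864 + 4·1403520)] = (1/2)[192 + √5650944] ≈ (1/2)(192 + 2377.1714) = 1284.5857.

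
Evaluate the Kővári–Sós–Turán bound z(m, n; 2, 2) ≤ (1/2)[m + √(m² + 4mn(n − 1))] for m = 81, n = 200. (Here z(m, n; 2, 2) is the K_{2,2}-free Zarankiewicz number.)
z(81, 200; 2, 2) ≤ (1/2)[81 + √(81² + 4·81·200·199)] = (1/2)[81 + √12901761] = 1836.4511

Kővári–Sós–Turán: let r_1, ..., r_81 be the row sums and z = Σ r_i the total number of 1s. Each pair of columns can share at most one row with both entries 1 (else a 2×2 all-ones block appears), so Σ_i C(r_i, 2) ≤ C(200, 2) = 19900. By convexity Σ_i C(r_i, 2) ≥ 81·C(z/81, 2) = z(z − 81)/(2·81), giving z² − 81z − 81·200·199 ≤ 0 and hence z ≤ (1/2)[81 + √(6561 + 4·3223800)] = (1/2)[81 + √12901761] ≈ (1/2)(81 + 3591.9021) = 1836.4511.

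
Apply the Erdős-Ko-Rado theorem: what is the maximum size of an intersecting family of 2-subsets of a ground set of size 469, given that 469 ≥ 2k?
max |F| = C(468, 1) = 468

The Erdős-Ko-Rado theorem states: for n ≥ 2k, an intersecting family of k-subsets of an n-element set has size at most C(n − 1, k − 1), with equality for 'star' families {A ⊆ [n] : |A| = k, i ∈ A} (fix an element i). For n = 469, k = 2: C(468, 1) = 468.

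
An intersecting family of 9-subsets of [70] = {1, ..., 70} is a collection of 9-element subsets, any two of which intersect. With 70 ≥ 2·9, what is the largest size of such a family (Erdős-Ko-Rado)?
max |F| = C(69, 8) = 8361453672

The Erdős-Ko-Rado theorem states: for n ≥ 2k, an intersecting family of k-subsets of an n-element set has size at most C(n − 1, k − 1), with equality for 'star' families {A ⊆ [n] : |A| = k, i ∈ A} (fix an element i). For n = 70, k = 9: C(69, 8) = 8361453672.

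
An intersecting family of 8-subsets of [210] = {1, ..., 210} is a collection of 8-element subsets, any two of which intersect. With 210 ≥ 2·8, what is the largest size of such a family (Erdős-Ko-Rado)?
max |F| = C(209, 7) = 3122458801176

Erdős-Ko-Rado (1961): when n ≥ 2k, max |F| = C(n−1, k−1). The bound is attained by the star {A : i ∈ A} for any fixed i ∈ [n]. Here C(210−1, 8−1) = C(209, 7) = 3122458801176.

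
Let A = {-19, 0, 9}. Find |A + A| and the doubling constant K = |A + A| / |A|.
K = |A + A| / |A| = 6/3 = 2

Enumerate A + A = {a + b : a, b ∈ A}. With |A| = 3, there are |A|^2 = 9 ordered sum pairs; collecting distinct values, A + A = {-38, -19, -10, 0, 9, 18}, so |A + A| = 6. Thus K = 6/3 = 2. For comparison, the minimum possible |A + A| over all 3-element sets is 2·3 − 1 = 5 (so min K = 5/3), attained only by arithmetic progressions.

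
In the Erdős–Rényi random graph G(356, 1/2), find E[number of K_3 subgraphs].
E[# K_3] = C(356, 3) · (1/2)^C(3, 2) = 7456420 / 2^3 = 1864105/2 = 932052.5

For each 3-subset S of vertices (there are C(356, 3) = 7456420 such S), let X_S = 1 if S induces a K_3 (all C(3, 2) = 3 edges present). Then P(X_S = 1) = (1/2)^3 = 1/8. By linearity of expectation, E[# K_3] = C(356, 3) · (1/2)^3 = 7456420 / 8 = 1864105/2 = 932052.5.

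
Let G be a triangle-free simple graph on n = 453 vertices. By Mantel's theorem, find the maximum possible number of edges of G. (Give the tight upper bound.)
ex(453, K_3) = ⌊453^2/4⌋ = 51302

Mantel (1907): a triangle-free graph on n vertices has at most ⌊n^2/4⌋ edges, with equality for the complete bipartite graph K_{⌊n/2⌋, ⌈n/2⌉}. For n = 453: ⌊453^2/4⌋ = ⌊205209/4⌋ = 51302. The extremal graph is K_{226, 227}, which has 226·227 = 51302 edges.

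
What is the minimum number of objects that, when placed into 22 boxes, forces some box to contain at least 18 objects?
n = (18 − 1)·22 + 1 = 375

By the generalised pigeonhole principle, to guarantee some box contains ≥ r objects we need more than (r − 1) · k objects total. Threshold: n = (r − 1) · k + 1. With r = 18 and k = 22: n = 17 · 22 + 1 = 374 + 1 = 375. For n = 374 = 17 · 22, we can put exactly 17 objects in every box, avoiding 18 in any single one — so 375 is tight.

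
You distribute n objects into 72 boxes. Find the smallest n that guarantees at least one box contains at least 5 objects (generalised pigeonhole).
n = (5 − 1)·72 + 1 = 289

By the generalised pigeonhole principle, to guarantee some box contains ≥ r objects we need more than (r − 1) · k objects total. Threshold: n = (r − 1) · k + 1. With r = 5 and k = 72: n = 4 · 72 + 1 = 288 + 1 = 289. For n = 288 = 4 · 72, we can put exactly 4 objects in every box, avoiding 5 in any single one — so 289 is tight.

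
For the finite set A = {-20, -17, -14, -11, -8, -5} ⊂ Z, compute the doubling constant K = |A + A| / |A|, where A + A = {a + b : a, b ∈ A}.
K = |A + A| / |A| = 11/6

Enumerate A + A = {a + b : a, b ∈ A}. With |A| = 6, there are |A|^2 = 36 ordered sum pairs; collecting distinct values, A + A = {-40, -37, -34, -31, -28, -25, -22, -19, -16, -13, -10}, so |A + A| = 11. Thus K = 11/6. Here |A + A| = 2|A| − 1 = 11, the minimum possible — so K = 11/6 is minimal, which holds iff A is an arithmetic progression.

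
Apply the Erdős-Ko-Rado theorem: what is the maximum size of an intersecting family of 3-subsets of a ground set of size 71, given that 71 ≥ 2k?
max |F| = C(70, 2) = 2415

Erdős-Ko-Rado (1961): when n ≥ 2k, max |F| = C(n−1, k−1). The bound is attained by the star {A : i ∈ A} for any fixed i ∈ [n]. Here C(71−1, 3−1) = C(70, 2) = 2415.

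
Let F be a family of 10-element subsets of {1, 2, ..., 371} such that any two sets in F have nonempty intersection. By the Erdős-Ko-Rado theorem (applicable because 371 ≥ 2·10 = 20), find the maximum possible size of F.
max |F| = C(370, 9) = 324690415813280660

Erdős-Ko-Rado (1961): when n ≥ 2k, max |F| = C(n−1, k−1). The bound is attained by the star {A : i ∈ A} for any fixed i ∈ [n]. Here C(371−1, 10−1) = C(370, 9) = 324690415813280660.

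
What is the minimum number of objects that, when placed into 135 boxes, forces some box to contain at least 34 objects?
n = (34 − 1)·135 + 1 = 4456

By the generalised pigeonhole principle, to guarantee some box contains ≥ r objects we need more than (r − 1) · k objects total. Threshold: n = (r − 1) · k + 1. With r = 34 and k = 135: n = 33 · 135 + 1 = 4455 + 1 = 4456. For n = 4455 = 33 · 135, we can put exactly 33 objects in every box, avoiding 34 in any single one — so 4456 is tight.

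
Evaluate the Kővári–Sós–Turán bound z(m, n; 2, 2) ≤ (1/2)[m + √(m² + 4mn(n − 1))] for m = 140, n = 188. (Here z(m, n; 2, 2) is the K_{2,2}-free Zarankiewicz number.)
z(140, 188; 2, 2) ≤ (1/2)[140 + √(140² + 4·140·188·187)] = (1/2)[140 + √19706960] = 2289.6261

Kővári–Sós–Turán: let r_1, ..., r_140 be the row sums and z = Σ r_i the total number of 1s. Each pair of columns can share at most one row with both entries 1 (else a 2×2 all-ones block appears), so Σ_i C(r_i, 2) ≤ C(188, 2) = 17578. By convexity Σ_i C(r_i, 2) ≥ 140·C(z/140, 2) = z(z − 140)/(2·140), giving z² − 140z − 140·188·187 ≤ 0 and hence z ≤ (1/2)[140 + √(19600 + 4·4921840)] = (1/2)[140 + √19706960] ≈ (1/2)(140 + 4439.2522) = 2289.6261.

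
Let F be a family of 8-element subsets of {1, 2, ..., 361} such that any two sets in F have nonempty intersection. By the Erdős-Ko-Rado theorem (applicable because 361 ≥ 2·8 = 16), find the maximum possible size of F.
max |F| = C(360, 7) = 146622043719720

The Erdős-Ko-Rado theorem states: for n ≥ 2k, an intersecting family of k-subsets of an n-element set has size at most C(n − 1, k − 1), with equality for 'star' families {A ⊆ [n] : |A| = k, i ∈ A} (fix an element i). For n = 361, k = 8: C(360, 7) = 146622043719720.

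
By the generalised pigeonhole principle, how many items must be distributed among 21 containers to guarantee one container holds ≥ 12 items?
n = (12 − 1)·21 + 1 = 232

By the generalised pigeonhole principle, to guarantee some box contains ≥ r objects we need more than (r − 1) · k objects total. Threshold: n = (r − 1) · k + 1. With r = 12 and k = 21: n = 11 · 21 + 1 = 231 + 1 = 232. For n = 231 = 11 · 21, we can put exactly 11 objects in every box, avoiding 12 in any single one — so 232 is tight.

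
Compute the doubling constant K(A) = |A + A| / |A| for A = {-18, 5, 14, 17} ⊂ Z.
K = |A + A| / |A| = 10/4 = 5/2

Enumerate A + A = {a + b : a, b ∈ A}. With |A| = 4, there are |A|^2 = 16 ordered sum pairs; collecting distinct values, A + A = {-36, -13, -4, -1, 10, 19, 22, 28, 31, 34}, so |A + A| = 10. Thus K = 10/4 = 5/2. For comparison, the minimum possible |A + A| over all 4-element sets is 2·4 − 1 = 7 (so min K = 7/4), attained only by arithmetic progressions.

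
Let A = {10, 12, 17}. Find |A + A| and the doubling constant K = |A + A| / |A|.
K = |A + A| / |A| = 6/3 = 2

Enumerate A + A = {a + b : a, b ∈ A}. With |A| = 3, there are |A|^2 = 9 ordered sum pairs; collecting distinct values, A + A = {20, 22, 24, 27, 29, 34}, so |A + A| = 6. Thus K = 6/3 = 2. For comparison, the minimum possible |A + A| over all 3-element sets is 2·3 − 1 = 5 (so min K = 5/3), attained only by arithmetic progressions.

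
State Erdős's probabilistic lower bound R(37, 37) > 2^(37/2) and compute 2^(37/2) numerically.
2^(37/2) = 370727.6001; so R(37, 37) > 370727.6001

Colour each edge of K_n uniformly at random with red/blue. The expected number of monochromatic K_37 is C(n, 37) · 2 · 2^(−C(37,2)). If C(n, 37) · 2^(1 − C(37,2)) < 1, then with positive probability no monochromatic K_37 exists, so R(37, 37) > n. The standard estimate C(n, 37) ≤ n^37/37! shows this inequality holds whenever n ≤ 2^(37/2) (since 37! · 2^(C(37,2) − 1) > 2^(37^2/2) ≥ n^37). Hence R(37, 37) > 2^(37/2) = 370727.6001.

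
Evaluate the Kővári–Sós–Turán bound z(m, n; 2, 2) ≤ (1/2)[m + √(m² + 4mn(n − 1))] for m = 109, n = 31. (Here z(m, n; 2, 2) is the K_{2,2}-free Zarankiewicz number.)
z(109, 31; 2, 2) ≤ (1/2)[109 + √(109² + 4·109·31·30)] = (1/2)[109 + √417361] = 377.5174

Kővári–Sós–Turán: let r_1, ..., r_109 be the row sums and z = Σ r_i the total number of 1s. Each pair of columns can share at most one row with both entries 1 (else a 2×2 all-ones block appears), so Σ_i C(r_i, 2) ≤ C(31, 2) = 465. By convexity Σ_i C(r_i, 2) ≥ 109·C(z/109, 2) = z(z − 109)/(2·109), giving z² − 109z − 109·31·30 ≤ 0 and hence z ≤ (1/2)[109 + √(11881 + 4·101370)] = (1/2)[109 + √417361] ≈ (1/2)(109 + 646.0348) = 377.5174.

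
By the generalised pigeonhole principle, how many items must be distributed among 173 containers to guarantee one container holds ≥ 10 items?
n = (10 − 1)·173 + 1 = 1558

By the generalised pigeonhole principle, to guarantee some box contains ≥ r objects we need more than (r − 1) · k objects total. Threshold: n = (r − 1) · k + 1. With r = 10 and k = 173: n = 9 · 173 + 1 = 1557 + 1 = 1558. For n = 1557 = 9 · 173, we can put exactly 9 objects in every box, avoiding 10 in any single one — so 1558 is tight.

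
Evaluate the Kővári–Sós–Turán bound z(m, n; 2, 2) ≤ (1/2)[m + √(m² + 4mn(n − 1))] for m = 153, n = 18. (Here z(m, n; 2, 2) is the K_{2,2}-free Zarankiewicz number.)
z(153, 18; 2, 2) ≤ (1/2)[153 + √(153² + 4·153·18·17)] = (1/2)[153 + √210681] = 306

Kővári–Sós–Turán: let r_1, ..., r_153 be the row sums and z = Σ r_i the total number of 1s. Each pair of columns can share at most one row with both entries 1 (else a 2×2 all-ones block appears), so Σ_i C(r_i, 2) ≤ C(18, 2) = 153. By convexity Σ_i C(r_i, 2) ≥ 153·C(z/153, 2) = z(z − 153)/(2·153), giving z² − 153z − 153·18·17 ≤ 0 and hence z ≤ (1/2)[153 + √(23409 + 4·46818)] = (1/2)[153 + √210681] ≈ (1/2)(153 + 459) = 306.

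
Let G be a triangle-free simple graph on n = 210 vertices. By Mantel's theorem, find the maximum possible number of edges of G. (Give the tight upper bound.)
ex(210, K_3) = ⌊210^2/4⌋ = 11025

Mantel (1907): a triangle-free graph on n vertices has at most ⌊n^2/4⌋ edges, with equality for the complete bipartite graph K_{⌊n/2⌋, ⌈n/2⌉}. For n = 210: ⌊210^2/4⌋ = ⌊44100/4⌋ = 11025. The extremal graph is K_{105, 105}, which has 105·105 = 11025 edges.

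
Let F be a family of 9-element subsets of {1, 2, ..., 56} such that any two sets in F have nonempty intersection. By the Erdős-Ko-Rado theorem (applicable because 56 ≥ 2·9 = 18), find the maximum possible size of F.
max |F| = C(55, 8) = 1217566350

Erdős-Ko-Rado (1961): when n ≥ 2k, max |F| = C(n−1, k−1). The bound is attained by the star {A : i ∈ A} for any fixed i ∈ [n]. Here C(56−1, 9−1) = C(55, 8) = 1217566350.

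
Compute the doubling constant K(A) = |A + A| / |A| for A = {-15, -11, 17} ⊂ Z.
K = |A + A| / |A| = 6/3 = 2

Enumerate A + A = {a + b : a, b ∈ A}. With |A| = 3, there are |A|^2 = 9 ordered sum pairs; collecting distinct values, A + A = {-30, -26, -22, 2, 6, 34}, so |A + A| = 6. Thus K = 6/3 = 2. For comparison, the minimum possible |A + A| over all 3-element sets is 2·3 − 1 = 5 (so min K = 5/3), attained only by arithmetic progressions.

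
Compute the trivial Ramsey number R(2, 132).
R(2, 132) = 132

R(2, k) = k for all k ≥ 2: in a 2-colouring of K_k, either some edge is red (a red K_2) or all edges are blue (a blue K_k). And K_{131} coloured all-blue has no blue K_132, so R(2, 132) > 131. Hence R(2, 132) = 132.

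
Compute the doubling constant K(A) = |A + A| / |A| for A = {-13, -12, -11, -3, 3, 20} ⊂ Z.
K = |A + A| / |A| = 20/6 = 10/3

Enumerate A + A = {a + b : a, b ∈ A}. With |A| = 6, there are |A|^2 = 36 ordered sum pairs; collecting distinct values, A + A = {-26, -25, -24, -23, -22, -16, -15, -14, -10, -9, -8, -6, 0, 6, 7, 8, 9, 17, 23, 40}, so |A + A| = 20. Thus K = 20/6 = 10/3. For comparison, the minimum possible |A + A| over all 6-element sets is 2·6 − 1 = 11 (so min K = 11/6), attained only by arithmetic progressions.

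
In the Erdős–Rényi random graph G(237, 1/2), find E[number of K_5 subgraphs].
E[# K_5] = C(237, 5) · (1/2)^C(5, 2) = 5971985487 / 2^10 ≈ 5832017.077148

For each 5-subset S of vertices (there are C(237, 5) = 5971985487 such S), let X_S = 1 if S induces a K_5 (all C(5, 2) = 10 edges present). Then P(X_S = 1) = (1/2)^10 = 1/1024. By linearity of expectation, E[# K_5] = C(237, 5) · (1/2)^10 = 5971985487 / 1024 ≈ 5832017.077148.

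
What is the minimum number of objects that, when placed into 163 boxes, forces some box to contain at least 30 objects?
n = (30 − 1)·163 + 1 = 4728

By the generalised pigeonhole principle, to guarantee some box contains ≥ r objects we need more than (r − 1) · k objects total. Threshold: n = (r − 1) · k + 1. With r = 30 and k = 163: n = 29 · 163 + 1 = 4727 + 1 = 4728. For n = 4727 = 29 · 163, we can put exactly 29 objects in every box, avoiding 30 in any single one — so 4728 is tight.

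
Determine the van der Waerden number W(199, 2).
W(199, 2) = 199 + 1 = 200

A 2-term AP is any pair of integers, so a monochromatic 2-AP exists iff some colour is used at least twice. With 199 colours, the colouring i ↦ i on {1, ..., 199} uses each colour once, avoiding any monochromatic pair, so W(199, 2) > 199. For {1, ..., 200}, pigeonhole forces two integers of the same colour, which form a monochromatic 2-AP. Hence W(199, 2) = 200.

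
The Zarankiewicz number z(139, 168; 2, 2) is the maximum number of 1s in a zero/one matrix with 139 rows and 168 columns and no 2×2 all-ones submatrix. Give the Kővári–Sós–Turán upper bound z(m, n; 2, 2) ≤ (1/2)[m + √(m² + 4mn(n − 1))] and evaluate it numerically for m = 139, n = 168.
z(139, 168; 2, 2) ≤ (1/2)[139 + √(139² + 4·139·168·167)] = (1/2)[139 + √15618457] = 2045.5097

Kővári–Sós–Turán: let r_1, ..., r_139 be the row sums and z = Σ r_i the total number of 1s. Each pair of columns can share at most one row with both entries 1 (else a 2×2 all-ones block appears), so Σ_i C(r_i, 2) ≤ C(168, 2) = 14028. By convexity Σ_i C(r_i, 2) ≥ 139·C(z/139, 2) = z(z − 139)/(2·139), giving z² − 139z − 139·168·167 ≤ 0 and hence z ≤ (1/2)[139 + √(19321 + 4·3899784)] = (1/2)[139 + √15618457] ≈ (1/2)(139 + 3952.0194) = 2045.5097.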